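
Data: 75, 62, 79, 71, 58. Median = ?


Sorted: 58, 62, 71, 75, 79
n = 5 (odd)
Middle value = 71

Median = 71


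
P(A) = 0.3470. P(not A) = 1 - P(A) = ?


P(not A) = 1 - 0.3470 = 0.6530

P(not A) = 0.6530


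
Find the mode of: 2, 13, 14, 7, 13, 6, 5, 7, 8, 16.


Frequencies: 2:1, 5:1, 6:1, 7:2, 8:1, 13:2, 14:1, 16:1
Max frequency = 2
Mode = 7, 13

Mode = 7, 13


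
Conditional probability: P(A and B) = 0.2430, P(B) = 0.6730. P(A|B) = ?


P(A|B) = 0.2430/0.6730 = 0.3611

P(A|B) = 0.3611


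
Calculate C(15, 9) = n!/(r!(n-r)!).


C(15,9) = 15!/(9! × 6!)
= 1307674368000/(362880 × 720)
= 5005

C(15,9) = 5005


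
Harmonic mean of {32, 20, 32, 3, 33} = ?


Sum of reciprocals = 1/32 + 1/20 + 1/32 + 1/3 + 1/33 = 0.476136
HM = 5/0.476136 = 10.5012

HM = 10.5012


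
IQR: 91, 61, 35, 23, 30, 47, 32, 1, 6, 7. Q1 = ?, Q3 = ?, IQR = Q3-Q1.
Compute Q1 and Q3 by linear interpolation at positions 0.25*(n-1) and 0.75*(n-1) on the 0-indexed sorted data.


Sorted: 1, 6, 7, 23, 30, 32, 35, 47, 61, 91
Q1 (25th %ile) = 11.0000
Q3 (75th %ile) = 44.0000
IQR = 44.0000 - 11.0000 = 33.0000

IQR = 33.0000


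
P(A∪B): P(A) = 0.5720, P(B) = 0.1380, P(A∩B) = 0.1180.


P(A∪B) = 0.5720 + 0.1380 - 0.1180
= 0.7100 - 0.1180
= 0.5920

P(A∪B) = 0.5920


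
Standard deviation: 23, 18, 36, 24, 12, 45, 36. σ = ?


Mean = 27.7143
Variance = 116.2041
SD = sqrt(116.2041) = 10.7798

SD = 10.7798


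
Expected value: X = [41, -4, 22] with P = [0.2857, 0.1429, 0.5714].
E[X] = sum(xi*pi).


E[X] = 41*0.2857 - 4*0.1429 + 22*0.5714
= 11.7137 - 0.5716 + 12.5708
= 23.7129

E[X] = 23.7129


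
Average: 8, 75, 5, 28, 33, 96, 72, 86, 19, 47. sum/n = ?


Sum = 8 + 75 + 5 + 28 + 33 + 96 + 72 + 86 + 19 + 47 = 469
n = 10
Mean = 469/10 = 46.9000

Mean = 46.9000


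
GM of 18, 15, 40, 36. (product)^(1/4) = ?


Product = 18 × 15 × 40 × 36 = 388800
GM = 388800^(1/4) = 24.9707

GM = 24.9707


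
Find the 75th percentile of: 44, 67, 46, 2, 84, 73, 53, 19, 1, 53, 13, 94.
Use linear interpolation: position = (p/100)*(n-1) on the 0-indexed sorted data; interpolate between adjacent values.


Sorted: 1, 2, 13, 19, 44, 46, 53, 53, 67, 73, 84, 94
n = 12
Index = 75/100 * 11 = 8.2500
Lower = data[8] = 67, Upper = data[9] = 73
P75 = 67 + 0.2500*(6) = 68.5000

P75 = 68.5000


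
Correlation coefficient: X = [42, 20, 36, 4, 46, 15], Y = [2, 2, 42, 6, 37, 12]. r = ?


Mean X = 27.1667, Mean Y = 16.8333
SD X = 15.214211, SD Y = 16.435902
Cov = 133.027778
r = 133.027778/(15.214211*16.435902) = 0.5320

r = 0.5320


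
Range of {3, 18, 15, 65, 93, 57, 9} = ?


Max = 93, Min = 3
Range = 93 - 3 = 90

Range = 90


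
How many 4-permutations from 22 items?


P(22,4) = 22!/18!
= 1124000727777607680000/6402373705728000
= 175560

P(22,4) = 175560


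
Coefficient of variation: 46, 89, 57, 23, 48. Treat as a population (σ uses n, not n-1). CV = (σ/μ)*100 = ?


Mean = 52.6000
SD = 21.3785
CV = (21.3785/52.6000)*100 = 40.6435%

CV = 40.6435%


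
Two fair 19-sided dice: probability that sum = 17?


Total outcomes = 19×19 = 361
Favorable (sum = 17): 16
P = 16/361 = 0.0443

P = 0.0443


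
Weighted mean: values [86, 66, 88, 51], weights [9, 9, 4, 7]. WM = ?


Numerator = 86*9 + 66*9 + 88*4 + 51*7 = 2077
Denominator = 9 + 9 + 4 + 7 = 29
WM = 2077/29 = 71.6207

WM = 71.6207


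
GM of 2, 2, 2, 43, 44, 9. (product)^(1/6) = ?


Product = 2 × 2 × 2 × 43 × 44 × 9 = 136224
GM = 136224^(1/6) = 7.1731

GM = 7.1731


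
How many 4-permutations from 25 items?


P(25,4) = 25!/21!
= 15511210043330985984000000/51090942171709440000
= 303600

P(25,4) = 303600


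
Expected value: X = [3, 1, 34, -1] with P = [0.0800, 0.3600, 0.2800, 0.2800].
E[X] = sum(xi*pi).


E[X] = 3*0.0800 + 1*0.3600 + 34*0.2800 - 1*0.2800
= 0.2400 + 0.3600 + 9.5200 - 0.2800
= 9.8400

E[X] = 9.8400


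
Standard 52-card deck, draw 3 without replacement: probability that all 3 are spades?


P(all spades) = (13/52) × (12/51) × (11/50)
= 0.0129

P = 0.0129


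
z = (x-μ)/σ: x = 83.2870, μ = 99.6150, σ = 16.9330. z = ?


z = (83.2870 - 99.6150)/16.9330
= -16.3280/16.9330
= -0.9643

z = -0.9643


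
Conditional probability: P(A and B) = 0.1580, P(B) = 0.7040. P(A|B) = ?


P(A|B) = 0.1580/0.7040 = 0.2244

P(A|B) = 0.2244


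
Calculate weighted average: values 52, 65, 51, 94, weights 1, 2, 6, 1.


Numerator = 52*1 + 65*2 + 51*6 + 94*1 = 582
Denominator = 1 + 2 + 6 + 1 = 10
WM = 582/10 = 58.2000

WM = 58.2000


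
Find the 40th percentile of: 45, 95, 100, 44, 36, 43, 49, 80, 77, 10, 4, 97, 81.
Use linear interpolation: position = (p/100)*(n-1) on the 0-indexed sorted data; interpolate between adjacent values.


Sorted: 4, 10, 36, 43, 44, 45, 49, 77, 80, 81, 95, 97, 100
n = 13
Index = 40/100 * 12 = 4.8000
Lower = data[4] = 44, Upper = data[5] = 45
P40 = 44 + 0.8000*(1) = 44.8000

P40 = 44.8000


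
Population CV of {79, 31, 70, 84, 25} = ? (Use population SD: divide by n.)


Mean = 57.8000
SD = 24.8145
CV = (24.8145/57.8000)*100 = 42.9317%

CV = 42.9317%


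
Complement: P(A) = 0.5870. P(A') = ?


P(not A) = 1 - 0.5870 = 0.4130

P(not A) = 0.4130


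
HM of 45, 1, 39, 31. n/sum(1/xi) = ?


Sum of reciprocals = 1/45 + 1/1 + 1/39 + 1/31 = 1.080121
HM = 4/1.080121 = 3.7033

HM = 3.7033


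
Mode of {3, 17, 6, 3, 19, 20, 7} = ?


Frequencies: 3:2, 6:1, 7:1, 17:1, 19:1, 20:1
Max frequency = 2
Mode = 3

Mode = 3


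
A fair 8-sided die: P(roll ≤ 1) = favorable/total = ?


Favorable outcomes (roll ≤ 1): 1
Total outcomes = 8
P = 1/8 = 0.1250

P = 0.1250


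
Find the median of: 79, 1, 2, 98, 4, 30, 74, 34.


Sorted: 1, 2, 4, 30, 34, 74, 79, 98
n = 8 (even)
Middle values: 30 and 34
Median = (30+34)/2 = 32.0000

Median = 32.0000


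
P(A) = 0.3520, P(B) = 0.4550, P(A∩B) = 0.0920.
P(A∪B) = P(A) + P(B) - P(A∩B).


P(A∪B) = 0.3520 + 0.4550 - 0.0920
= 0.8070 - 0.0920
= 0.7150

P(A∪B) = 0.7150


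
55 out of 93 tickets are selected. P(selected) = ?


P = 55/93 = 0.5914

P = 0.5914


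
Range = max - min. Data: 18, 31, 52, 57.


Max = 57, Min = 18
Range = 57 - 18 = 39

Range = 39


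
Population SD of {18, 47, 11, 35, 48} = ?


Mean = 31.8000
Variance = 225.3600
SD = sqrt(225.3600) = 15.0120

SD = 15.0120


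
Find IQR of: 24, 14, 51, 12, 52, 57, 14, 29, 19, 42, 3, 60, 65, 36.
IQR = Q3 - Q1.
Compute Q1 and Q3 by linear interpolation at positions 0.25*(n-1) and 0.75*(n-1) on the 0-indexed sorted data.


Sorted: 3, 12, 14, 14, 19, 24, 29, 36, 42, 51, 52, 57, 60, 65
Q1 (25th %ile) = 15.2500
Q3 (75th %ile) = 51.7500
IQR = 51.7500 - 15.2500 = 36.5000

IQR = 36.5000


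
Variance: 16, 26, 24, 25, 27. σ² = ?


Mean = 23.6000
Squared deviations: 57.7600, 5.7600, 0.1600, 1.9600, 11.5600
Sum = 77.2000
Variance = 77.2000/5 = 15.4400

Variance = 15.4400


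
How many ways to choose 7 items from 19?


C(19,7) = 19!/(7! × 12!)
= 121645100408832000/(5040 × 479001600)
= 50388

C(19,7) = 50388


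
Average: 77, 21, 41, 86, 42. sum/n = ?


Sum = 77 + 21 + 41 + 86 + 42 = 267
n = 5
Mean = 267/5 = 53.4000

Mean = 53.4000


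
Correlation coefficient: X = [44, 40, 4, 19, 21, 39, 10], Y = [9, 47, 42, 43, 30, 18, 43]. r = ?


Mean X = 25.2857, Mean Y = 33.1429
SD X = 14.635713, SD Y = 13.558641
Cov = -120.469388
r = -120.469388/(14.635713*13.558641) = -0.6071

r = -0.6071


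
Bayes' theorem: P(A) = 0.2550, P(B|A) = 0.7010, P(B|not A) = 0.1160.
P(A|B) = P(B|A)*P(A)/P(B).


P(B) = P(B|A)*P(A) + P(B|A')*P(A')
= 0.7010*0.2550 + 0.1160*0.7450
= 0.178755 + 0.086420 = 0.265175
P(A|B) = 0.178755/0.265175 = 0.6741

P(A|B) = 0.6741


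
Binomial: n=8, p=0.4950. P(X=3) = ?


C(8,3) = 56
p^3 = 0.121287
(1-p)^5 = 0.032844
P = 56 * 0.121287 * 0.032844 = 0.2231

P(X=3) = 0.2231


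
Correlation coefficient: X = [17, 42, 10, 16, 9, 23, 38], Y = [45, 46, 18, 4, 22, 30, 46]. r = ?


Mean X = 22.1429, Mean Y = 30.1429
SD X = 12.135292, SD Y = 15.216801
Cov = 129.265306
r = 129.265306/(12.135292*15.216801) = 0.7000

r = 0.7000


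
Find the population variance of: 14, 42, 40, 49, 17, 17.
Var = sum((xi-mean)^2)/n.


Mean = 29.8333
Squared deviations: 250.6944, 148.0278, 103.3611, 367.3611, 164.6944, 164.6944
Sum = 1198.8333
Variance = 1198.8333/6 = 199.8056

Variance = 199.8056


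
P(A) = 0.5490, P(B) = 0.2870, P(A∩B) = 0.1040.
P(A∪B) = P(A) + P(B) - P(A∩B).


P(A∪B) = 0.5490 + 0.2870 - 0.1040
= 0.8360 - 0.1040
= 0.7320

P(A∪B) = 0.7320


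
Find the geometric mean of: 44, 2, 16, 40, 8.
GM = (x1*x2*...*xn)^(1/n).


Product = 44 × 2 × 16 × 40 × 8 = 450560
GM = 450560^(1/5) = 13.5130

GM = 13.5130


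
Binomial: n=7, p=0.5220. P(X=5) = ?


C(7,5) = 21
p^5 = 0.038757
(1-p)^2 = 0.228484
P = 21 * 0.038757 * 0.228484 = 0.1860

P(X=5) = 0.1860


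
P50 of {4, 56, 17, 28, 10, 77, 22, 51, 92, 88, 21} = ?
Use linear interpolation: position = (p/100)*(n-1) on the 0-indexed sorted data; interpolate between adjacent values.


Sorted: 4, 10, 17, 21, 22, 28, 51, 56, 77, 88, 92
n = 11
Index = 50/100 * 10 = 5.0000
Lower = data[5] = 28, Upper = data[6] = 51
P50 = 28 + 0*(23) = 28.0000

P50 = 28.0000


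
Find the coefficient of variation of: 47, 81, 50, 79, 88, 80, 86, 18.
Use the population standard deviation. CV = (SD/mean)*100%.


Mean = 66.1250
SD = 23.4384
CV = (23.4384/66.1250)*100 = 35.4456%

CV = 35.4456%


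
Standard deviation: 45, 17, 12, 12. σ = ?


Mean = 21.5000
Variance = 188.2500
SD = sqrt(188.2500) = 13.7204

SD = 13.7204


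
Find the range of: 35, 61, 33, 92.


Max = 92, Min = 33
Range = 92 - 33 = 59

Range = 59


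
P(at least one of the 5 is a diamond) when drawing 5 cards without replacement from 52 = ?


P(at least one) = 1 - P(none)
P(none) = (39/52) × (38/51) × (37/50) × (36/49) × (35/48) = 0.221534
P(at least one) = 1 - 0.221534 = 0.7785

P = 0.7785


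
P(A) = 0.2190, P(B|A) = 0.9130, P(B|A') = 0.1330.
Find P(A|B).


P(B) = P(B|A)*P(A) + P(B|A')*P(A')
= 0.9130*0.2190 + 0.1330*0.7810
= 0.199947 + 0.103873 = 0.303820
P(A|B) = 0.199947/0.303820 = 0.6581

P(A|B) = 0.6581


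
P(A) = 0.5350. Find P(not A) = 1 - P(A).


P(not A) = 1 - 0.5350 = 0.4650

P(not A) = 0.4650


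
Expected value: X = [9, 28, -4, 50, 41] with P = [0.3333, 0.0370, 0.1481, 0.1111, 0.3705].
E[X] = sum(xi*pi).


E[X] = 9*0.3333 + 28*0.0370 - 4*0.1481 + 50*0.1111 + 41*0.3705
= 2.9997 + 1.0360 - 0.5924 + 5.5550 + 15.1905
= 24.1888

E[X] = 24.1888


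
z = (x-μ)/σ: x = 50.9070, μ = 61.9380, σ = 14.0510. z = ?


z = (50.9070 - 61.9380)/14.0510
= -11.0310/14.0510
= -0.7851

z = -0.7851


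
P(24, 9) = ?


P(24,9) = 24!/15!
= 620448401733239439360000/1307674368000
= 474467051520

P(24,9) = 474467051520


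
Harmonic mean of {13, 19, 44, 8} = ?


Sum of reciprocals = 1/13 + 1/19 + 1/44 + 1/8 = 0.277282
HM = 4/0.277282 = 14.4258

HM = 14.4258


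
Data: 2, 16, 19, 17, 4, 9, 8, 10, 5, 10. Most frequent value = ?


Frequencies: 2:1, 4:1, 5:1, 8:1, 9:1, 10:2, 16:1, 17:1, 19:1
Max frequency = 2
Mode = 10

Mode = 10


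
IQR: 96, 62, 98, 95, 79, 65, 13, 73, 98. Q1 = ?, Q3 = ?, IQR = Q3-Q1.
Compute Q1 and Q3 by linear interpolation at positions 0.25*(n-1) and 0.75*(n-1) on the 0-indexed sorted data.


Sorted: 13, 62, 65, 73, 79, 95, 96, 98, 98
Q1 (25th %ile) = 65.0000
Q3 (75th %ile) = 96.0000
IQR = 96.0000 - 65.0000 = 31.0000

IQR = 31.0000


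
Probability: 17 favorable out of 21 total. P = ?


P = 17/21 = 0.8095

P = 0.8095


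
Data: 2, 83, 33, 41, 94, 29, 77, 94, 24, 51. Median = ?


Sorted: 2, 24, 29, 33, 41, 51, 77, 83, 94, 94
n = 10 (even)
Middle values: 41 and 51
Median = (41+51)/2 = 46.0000

Median = 46.0000


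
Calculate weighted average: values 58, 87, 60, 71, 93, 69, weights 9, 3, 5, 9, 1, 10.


Numerator = 58*9 + 87*3 + 60*5 + 71*9 + 93*1 + 69*10 = 2505
Denominator = 9 + 3 + 5 + 9 + 1 + 10 = 37
WM = 2505/37 = 67.7027

WM = 67.7027


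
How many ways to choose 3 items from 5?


C(5,3) = 5!/(3! × 2!)
= 120/(6 × 2)
= 10

C(5,3) = 10


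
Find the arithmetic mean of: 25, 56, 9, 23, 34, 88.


Sum = 25 + 56 + 9 + 23 + 34 + 88 = 235
n = 6
Mean = 235/6 = 39.1667

Mean = 39.1667


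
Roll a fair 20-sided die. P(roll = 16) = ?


Favorable outcomes (roll = 16): 1
Total outcomes = 20
P = 1/20 = 0.0500

P = 0.0500


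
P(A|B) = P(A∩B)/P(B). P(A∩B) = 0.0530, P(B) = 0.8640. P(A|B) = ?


P(A|B) = 0.0530/0.8640 = 0.0613

P(A|B) = 0.0613


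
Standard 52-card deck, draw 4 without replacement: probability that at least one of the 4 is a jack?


P(at least one) = 1 - P(none)
P(none) = (48/52) × (47/51) × (46/50) × (45/49) = 0.718737
P(at least one) = 1 - 0.718737 = 0.2813

P = 0.2813


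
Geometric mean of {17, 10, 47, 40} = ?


Product = 17 × 10 × 47 × 40 = 319600
GM = 319600^(1/4) = 23.7767

GM = 23.7767


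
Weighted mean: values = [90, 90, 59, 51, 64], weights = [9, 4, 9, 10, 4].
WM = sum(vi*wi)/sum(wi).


Numerator = 90*9 + 90*4 + 59*9 + 51*10 + 64*4 = 2467
Denominator = 9 + 4 + 9 + 10 + 4 = 36
WM = 2467/36 = 68.5278

WM = 68.5278


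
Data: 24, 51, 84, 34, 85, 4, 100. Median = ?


Sorted: 4, 24, 34, 51, 84, 85, 100
n = 7 (odd)
Middle value = 51

Median = 51


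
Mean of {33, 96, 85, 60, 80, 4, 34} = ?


Sum = 33 + 96 + 85 + 60 + 80 + 4 + 34 = 392
n = 7
Mean = 392/7 = 56.0000

Mean = 56.0000


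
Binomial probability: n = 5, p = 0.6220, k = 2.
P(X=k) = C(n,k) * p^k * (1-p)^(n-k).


C(5,2) = 10
p^2 = 0.386884
(1-p)^3 = 0.054010
P = 10 * 0.386884 * 0.054010 = 0.2090

P(X=2) = 0.2090


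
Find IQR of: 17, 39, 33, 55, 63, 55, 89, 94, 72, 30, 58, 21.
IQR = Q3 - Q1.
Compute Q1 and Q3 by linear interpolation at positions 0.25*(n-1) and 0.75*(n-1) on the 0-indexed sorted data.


Sorted: 17, 21, 30, 33, 39, 55, 55, 58, 63, 72, 89, 94
Q1 (25th %ile) = 32.2500
Q3 (75th %ile) = 65.2500
IQR = 65.2500 - 32.2500 = 33.0000

IQR = 33.0000


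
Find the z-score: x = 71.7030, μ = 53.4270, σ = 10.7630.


z = (71.7030 - 53.4270)/10.7630
= 18.2760/10.7630
= 1.6980

z = 1.6980


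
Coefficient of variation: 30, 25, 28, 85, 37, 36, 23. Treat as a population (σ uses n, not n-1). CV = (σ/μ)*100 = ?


Mean = 37.7143
SD = 19.8977
CV = (19.8977/37.7143)*100 = 52.7590%

CV = 52.7590%


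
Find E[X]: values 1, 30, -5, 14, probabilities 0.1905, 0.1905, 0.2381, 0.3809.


E[X] = 1*0.1905 + 30*0.1905 - 5*0.2381 + 14*0.3809
= 0.1905 + 5.7150 - 1.1905 + 5.3326
= 10.0476

E[X] = 10.0476


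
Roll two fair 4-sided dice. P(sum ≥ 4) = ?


Total outcomes = 4×4 = 16
Favorable (sum ≥ 4): 13
P = 13/16 = 0.8125

P = 0.8125


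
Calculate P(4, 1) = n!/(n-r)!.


P(4,1) = 4!/3!
= 24/6
= 4

P(4,1) = 4


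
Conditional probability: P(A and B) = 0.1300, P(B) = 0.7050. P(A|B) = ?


P(A|B) = 0.1300/0.7050 = 0.1844

P(A|B) = 0.1844


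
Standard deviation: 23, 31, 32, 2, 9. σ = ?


Mean = 19.4000
Variance = 143.4400
SD = sqrt(143.4400) = 11.9766

SD = 11.9766


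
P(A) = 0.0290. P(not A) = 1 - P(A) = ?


P(not A) = 1 - 0.0290 = 0.9710

P(not A) = 0.9710


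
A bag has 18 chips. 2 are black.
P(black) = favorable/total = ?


P = 2/18 = 0.1111

P = 0.1111


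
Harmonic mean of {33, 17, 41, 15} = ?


Sum of reciprocals = 1/33 + 1/17 + 1/41 + 1/15 = 0.180183
HM = 4/0.180183 = 22.1996

HM = 22.1996


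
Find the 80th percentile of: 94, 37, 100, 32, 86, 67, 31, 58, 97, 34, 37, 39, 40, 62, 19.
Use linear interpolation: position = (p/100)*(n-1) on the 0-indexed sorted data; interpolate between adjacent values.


Sorted: 19, 31, 32, 34, 37, 37, 39, 40, 58, 62, 67, 86, 94, 97, 100
n = 15
Index = 80/100 * 14 = 11.2000
Lower = data[11] = 86, Upper = data[12] = 94
P80 = 86 + 0.2000*(8) = 87.6000

P80 = 87.6000


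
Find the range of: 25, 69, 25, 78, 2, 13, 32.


Max = 78, Min = 2
Range = 78 - 2 = 76

Range = 76


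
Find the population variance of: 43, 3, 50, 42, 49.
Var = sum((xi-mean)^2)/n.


Mean = 37.4000
Squared deviations: 31.3600, 1183.3600, 158.7600, 21.1600, 134.5600
Sum = 1529.2000
Variance = 1529.2000/5 = 305.8400

Variance = 305.8400


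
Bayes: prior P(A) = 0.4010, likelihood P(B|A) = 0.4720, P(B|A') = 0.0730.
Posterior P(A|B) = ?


P(B) = P(B|A)*P(A) + P(B|A')*P(A')
= 0.4720*0.4010 + 0.0730*0.5990
= 0.189272 + 0.043727 = 0.232999
P(A|B) = 0.189272/0.232999 = 0.8123

P(A|B) = 0.8123


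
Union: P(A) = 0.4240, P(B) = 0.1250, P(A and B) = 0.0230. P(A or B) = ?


P(A∪B) = 0.4240 + 0.1250 - 0.0230
= 0.5490 - 0.0230
= 0.5260

P(A∪B) = 0.5260


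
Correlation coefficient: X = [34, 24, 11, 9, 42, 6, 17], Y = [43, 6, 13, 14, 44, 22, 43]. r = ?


Mean X = 20.4286, Mean Y = 26.4286
SD X = 12.545428, SD Y = 15.258320
Cov = 115.244898
r = 115.244898/(12.545428*15.258320) = 0.6020

r = 0.6020


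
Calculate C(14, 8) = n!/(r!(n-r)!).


C(14,8) = 14!/(8! × 6!)
= 87178291200/(40320 × 720)
= 3003

C(14,8) = 3003


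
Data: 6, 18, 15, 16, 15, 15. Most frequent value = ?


Frequencies: 6:1, 15:3, 16:1, 18:1
Max frequency = 3
Mode = 15

Mode = 15


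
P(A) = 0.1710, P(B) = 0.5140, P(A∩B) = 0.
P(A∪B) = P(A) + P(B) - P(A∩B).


P(A∪B) = 0.1710 + 0.5140 - 0
= 0.6850 - 0
= 0.6850

P(A∪B) = 0.6850


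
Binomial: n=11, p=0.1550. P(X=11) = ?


C(11,11) = 1
p^11 = 1.240648e-09
(1-p)^0 = 1.000000
P = 1 * 1.240648e-09 * 1.000000 = 1.2406e-09

P(X=11) = 1.2406e-09


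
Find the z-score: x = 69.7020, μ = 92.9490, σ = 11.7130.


z = (69.7020 - 92.9490)/11.7130
= -23.2470/11.7130
= -1.9847

z = -1.9847


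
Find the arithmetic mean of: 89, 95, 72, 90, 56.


Sum = 89 + 95 + 72 + 90 + 56 = 402
n = 5
Mean = 402/5 = 80.4000

Mean = 80.4000


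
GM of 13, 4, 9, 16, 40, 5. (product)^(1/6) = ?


Product = 13 × 4 × 9 × 16 × 40 × 5 = 1497600
GM = 1497600^(1/6) = 10.6963

GM = 10.6963


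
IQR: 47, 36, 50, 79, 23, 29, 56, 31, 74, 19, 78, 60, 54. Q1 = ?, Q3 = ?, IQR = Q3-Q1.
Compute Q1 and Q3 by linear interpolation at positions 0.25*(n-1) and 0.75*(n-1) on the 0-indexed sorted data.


Sorted: 19, 23, 29, 31, 36, 47, 50, 54, 56, 60, 74, 78, 79
Q1 (25th %ile) = 31.0000
Q3 (75th %ile) = 60.0000
IQR = 60.0000 - 31.0000 = 29.0000

IQR = 29.0000


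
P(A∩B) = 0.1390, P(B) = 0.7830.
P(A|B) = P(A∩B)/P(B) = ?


P(A|B) = 0.1390/0.7830 = 0.1775

P(A|B) = 0.1775


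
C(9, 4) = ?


C(9,4) = 9!/(4! × 5!)
= 362880/(24 × 120)
= 126

C(9,4) = 126


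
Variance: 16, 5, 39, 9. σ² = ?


Mean = 17.2500
Squared deviations: 1.5625, 150.0625, 473.0625, 68.0625
Sum = 692.7500
Variance = 692.7500/4 = 173.1875

Variance = 173.1875


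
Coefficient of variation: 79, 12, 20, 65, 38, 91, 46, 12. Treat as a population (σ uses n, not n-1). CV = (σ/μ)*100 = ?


Mean = 45.3750
SD = 28.5567
CV = (28.5567/45.3750)*100 = 62.9348%

CV = 62.9348%


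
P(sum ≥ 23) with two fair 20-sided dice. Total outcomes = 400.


Total outcomes = 20×20 = 400
Favorable (sum ≥ 23): 171
P = 171/400 = 0.4275

P = 0.4275


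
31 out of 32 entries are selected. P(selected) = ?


P = 31/32 = 0.9688

P = 0.9688


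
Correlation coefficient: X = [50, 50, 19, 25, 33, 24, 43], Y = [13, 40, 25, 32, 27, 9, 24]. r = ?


Mean X = 34.8571, Mean Y = 24.2857
SD X = 11.921512, SD Y = 9.822922
Cov = 19.755102
r = 19.755102/(11.921512*9.822922) = 0.1687

r = 0.1687


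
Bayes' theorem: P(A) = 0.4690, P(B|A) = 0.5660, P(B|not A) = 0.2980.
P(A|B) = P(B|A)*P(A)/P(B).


P(B) = P(B|A)*P(A) + P(B|A')*P(A')
= 0.5660*0.4690 + 0.2980*0.5310
= 0.265454 + 0.158238 = 0.423692
P(A|B) = 0.265454/0.423692 = 0.6265

P(A|B) = 0.6265


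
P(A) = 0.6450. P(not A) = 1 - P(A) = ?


P(not A) = 1 - 0.6450 = 0.3550

P(not A) = 0.3550


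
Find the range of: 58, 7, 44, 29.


Max = 58, Min = 7
Range = 58 - 7 = 51

Range = 51


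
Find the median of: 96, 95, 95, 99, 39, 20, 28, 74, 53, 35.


Sorted: 20, 28, 35, 39, 53, 74, 95, 95, 96, 99
n = 10 (even)
Middle values: 53 and 74
Median = (53+74)/2 = 63.5000

Median = 63.5000


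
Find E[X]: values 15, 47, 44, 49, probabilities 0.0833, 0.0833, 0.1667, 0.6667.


E[X] = 15*0.0833 + 47*0.0833 + 44*0.1667 + 49*0.6667
= 1.2495 + 3.9151 + 7.3348 + 32.6683
= 45.1677

E[X] = 45.1677


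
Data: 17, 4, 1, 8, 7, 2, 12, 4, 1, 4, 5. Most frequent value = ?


Frequencies: 1:2, 2:1, 4:3, 5:1, 7:1, 8:1, 12:1, 17:1
Max frequency = 3
Mode = 4

Mode = 4


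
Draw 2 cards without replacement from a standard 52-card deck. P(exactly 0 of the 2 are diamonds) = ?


Hypergeometric: P(X=0) = C(13,0)·C(39,2) / C(52,2)
= 1 × 741 / 1326
= 741/1326 = 0.5588

P = 0.5588


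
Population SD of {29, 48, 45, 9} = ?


Mean = 32.7500
Variance = 240.1875
SD = sqrt(240.1875) = 15.4980

SD = 15.4980


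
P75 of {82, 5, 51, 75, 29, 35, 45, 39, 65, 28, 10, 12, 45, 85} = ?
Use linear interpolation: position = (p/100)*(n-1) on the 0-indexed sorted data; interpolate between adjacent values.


Sorted: 5, 10, 12, 28, 29, 35, 39, 45, 45, 51, 65, 75, 82, 85
n = 14
Index = 75/100 * 13 = 9.7500
Lower = data[9] = 51, Upper = data[10] = 65
P75 = 51 + 0.7500*(14) = 61.5000

P75 = 61.5000


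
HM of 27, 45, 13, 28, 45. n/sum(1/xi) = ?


Sum of reciprocals = 1/27 + 1/45 + 1/13 + 1/28 + 1/45 = 0.194119
HM = 5/0.194119 = 25.7574

HM = 25.7574


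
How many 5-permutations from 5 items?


P(5,5) = 5!/0!
= 120/1
= 120

P(5,5) = 120


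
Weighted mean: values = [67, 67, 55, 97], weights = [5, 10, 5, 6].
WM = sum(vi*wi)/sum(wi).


Numerator = 67*5 + 67*10 + 55*5 + 97*6 = 1862
Denominator = 5 + 10 + 5 + 6 = 26
WM = 1862/26 = 71.6154

WM = 71.6154


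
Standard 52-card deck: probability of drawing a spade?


13 spades in 52 cards
P = 13/52 = 0.2500

P = 0.2500


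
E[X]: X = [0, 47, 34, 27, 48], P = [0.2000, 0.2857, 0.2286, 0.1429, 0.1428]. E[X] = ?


E[X] = 0*0.2000 + 47*0.2857 + 34*0.2286 + 27*0.1429 + 48*0.1428
= 0 + 13.4279 + 7.7724 + 3.8583 + 6.8544
= 31.9130

E[X] = 31.9130


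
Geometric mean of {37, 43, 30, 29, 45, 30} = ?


Product = 37 × 43 × 30 × 29 × 45 × 30 = 1868629500
GM = 1868629500^(1/6) = 35.0957

GM = 35.0957


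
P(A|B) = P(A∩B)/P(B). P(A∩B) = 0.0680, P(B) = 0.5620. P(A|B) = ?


P(A|B) = 0.0680/0.5620 = 0.1210

P(A|B) = 0.1210


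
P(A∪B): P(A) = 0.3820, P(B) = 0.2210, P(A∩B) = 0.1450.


P(A∪B) = 0.3820 + 0.2210 - 0.1450
= 0.6030 - 0.1450
= 0.4580

P(A∪B) = 0.4580


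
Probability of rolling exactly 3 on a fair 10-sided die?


Favorable outcomes (roll = 3): 1
Total outcomes = 10
P = 1/10 = 0.1000

P = 0.1000


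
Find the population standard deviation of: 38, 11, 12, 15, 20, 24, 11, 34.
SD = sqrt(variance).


Mean = 20.6250
Variance = 97.9844
SD = sqrt(97.9844) = 9.8987

SD = 9.8987


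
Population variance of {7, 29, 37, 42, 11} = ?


Mean = 25.2000
Squared deviations: 331.2400, 14.4400, 139.2400, 282.2400, 201.6400
Sum = 968.8000
Variance = 968.8000/5 = 193.7600

Variance = 193.7600


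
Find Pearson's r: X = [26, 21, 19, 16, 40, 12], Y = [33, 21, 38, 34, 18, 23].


Mean X = 22.3333, Mean Y = 27.8333
SD X = 8.993825, SD Y = 7.470312
Cov = -28.111111
r = -28.111111/(8.993825*7.470312) = -0.4184

r = -0.4184


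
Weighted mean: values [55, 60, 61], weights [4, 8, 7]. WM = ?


Numerator = 55*4 + 60*8 + 61*7 = 1127
Denominator = 4 + 8 + 7 = 19
WM = 1127/19 = 59.3158

WM = 59.3158


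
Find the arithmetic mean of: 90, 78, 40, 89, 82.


Sum = 90 + 78 + 40 + 89 + 82 = 379
n = 5
Mean = 379/5 = 75.8000

Mean = 75.8000


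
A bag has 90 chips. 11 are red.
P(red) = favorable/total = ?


P = 11/90 = 0.1222

P = 0.1222


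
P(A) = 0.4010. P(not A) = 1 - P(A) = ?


P(not A) = 1 - 0.4010 = 0.5990

P(not A) = 0.5990


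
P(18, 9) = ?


P(18,9) = 18!/9!
= 6402373705728000/362880
= 17643225600

P(18,9) = 17643225600


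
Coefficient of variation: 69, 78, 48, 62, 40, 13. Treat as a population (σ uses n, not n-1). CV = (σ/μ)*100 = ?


Mean = 51.6667
SD = 21.3905
CV = (21.3905/51.6667)*100 = 41.4011%

CV = 41.4011%


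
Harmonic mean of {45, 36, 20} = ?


Sum of reciprocals = 1/45 + 1/36 + 1/20 = 0.100000
HM = 3/0.100000 = 30.0000

HM = 30.0000


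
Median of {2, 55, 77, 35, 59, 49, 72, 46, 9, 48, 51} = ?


Sorted: 2, 9, 35, 46, 48, 49, 51, 55, 59, 72, 77
n = 11 (odd)
Middle value = 49

Median = 49


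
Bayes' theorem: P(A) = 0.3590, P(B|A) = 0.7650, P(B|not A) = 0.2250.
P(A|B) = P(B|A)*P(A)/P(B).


P(B) = P(B|A)*P(A) + P(B|A')*P(A')
= 0.7650*0.3590 + 0.2250*0.6410
= 0.274635 + 0.144225 = 0.418860
P(A|B) = 0.274635/0.418860 = 0.6557

P(A|B) = 0.6557


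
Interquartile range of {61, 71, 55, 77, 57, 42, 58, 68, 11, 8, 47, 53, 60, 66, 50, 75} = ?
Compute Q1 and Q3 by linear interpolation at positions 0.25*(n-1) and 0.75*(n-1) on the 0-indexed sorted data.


Sorted: 8, 11, 42, 47, 50, 53, 55, 57, 58, 60, 61, 66, 68, 71, 75, 77
Q1 (25th %ile) = 49.2500
Q3 (75th %ile) = 66.5000
IQR = 66.5000 - 49.2500 = 17.2500

IQR = 17.2500


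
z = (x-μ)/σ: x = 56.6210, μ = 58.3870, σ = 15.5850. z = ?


z = (56.6210 - 58.3870)/15.5850
= -1.7660/15.5850
= -0.1133

z = -0.1133


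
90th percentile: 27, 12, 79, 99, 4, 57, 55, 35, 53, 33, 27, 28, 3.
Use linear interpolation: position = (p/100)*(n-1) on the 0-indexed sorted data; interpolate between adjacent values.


Sorted: 3, 4, 12, 27, 27, 28, 33, 35, 53, 55, 57, 79, 99
n = 13
Index = 90/100 * 12 = 10.8000
Lower = data[10] = 57, Upper = data[11] = 79
P90 = 57 + 0.8000*(22) = 74.6000

P90 = 74.6000


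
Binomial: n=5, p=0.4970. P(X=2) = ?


C(5,2) = 10
p^2 = 0.247009
(1-p)^3 = 0.127264
P = 10 * 0.247009 * 0.127264 = 0.3144

P(X=2) = 0.3144


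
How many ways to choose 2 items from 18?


C(18,2) = 18!/(2! × 16!)
= 6402373705728000/(2 × 20922789888000)
= 153

C(18,2) = 153


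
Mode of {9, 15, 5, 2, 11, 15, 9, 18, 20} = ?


Frequencies: 2:1, 5:1, 9:2, 11:1, 15:2, 18:1, 20:1
Max frequency = 2
Mode = 9, 15

Mode = 9, 15


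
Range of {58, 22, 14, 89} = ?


Max = 89, Min = 14
Range = 89 - 14 = 75

Range = 75


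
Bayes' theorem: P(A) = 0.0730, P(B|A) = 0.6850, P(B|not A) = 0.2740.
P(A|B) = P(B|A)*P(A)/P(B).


P(B) = P(B|A)*P(A) + P(B|A')*P(A')
= 0.6850*0.0730 + 0.2740*0.9270
= 0.050005 + 0.253998 = 0.304003
P(A|B) = 0.050005/0.304003 = 0.1645

P(A|B) = 0.1645


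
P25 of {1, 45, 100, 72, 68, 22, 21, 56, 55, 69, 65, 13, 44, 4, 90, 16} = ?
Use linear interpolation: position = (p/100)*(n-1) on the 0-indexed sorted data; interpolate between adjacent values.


Sorted: 1, 4, 13, 16, 21, 22, 44, 45, 55, 56, 65, 68, 69, 72, 90, 100
n = 16
Index = 25/100 * 15 = 3.7500
Lower = data[3] = 16, Upper = data[4] = 21
P25 = 16 + 0.7500*(5) = 19.7500

P25 = 19.7500


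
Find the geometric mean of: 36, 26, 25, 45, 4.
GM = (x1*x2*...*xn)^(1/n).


Product = 36 × 26 × 25 × 45 × 4 = 4212000
GM = 4212000^(1/5) = 21.1299

GM = 21.1299


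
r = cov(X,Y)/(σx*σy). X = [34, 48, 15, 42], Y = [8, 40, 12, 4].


Mean X = 34.7500, Mean Y = 16.0000
SD X = 12.437343, SD Y = 14.142136
Cov = 79.000000
r = 79.000000/(12.437343*14.142136) = 0.4491

r = 0.4491


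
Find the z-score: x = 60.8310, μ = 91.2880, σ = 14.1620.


z = (60.8310 - 91.2880)/14.1620
= -30.4570/14.1620
= -2.1506

z = -2.1506


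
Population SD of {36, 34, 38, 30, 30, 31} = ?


Mean = 33.1667
Variance = 9.4722
SD = sqrt(9.4722) = 3.0777

SD = 3.0777


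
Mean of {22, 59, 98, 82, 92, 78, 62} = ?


Sum = 22 + 59 + 98 + 82 + 92 + 78 + 62 = 493
n = 7
Mean = 493/7 = 70.4286

Mean = 70.4286


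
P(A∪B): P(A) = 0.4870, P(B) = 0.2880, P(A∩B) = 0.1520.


P(A∪B) = 0.4870 + 0.2880 - 0.1520
= 0.7750 - 0.1520
= 0.6230

P(A∪B) = 0.6230


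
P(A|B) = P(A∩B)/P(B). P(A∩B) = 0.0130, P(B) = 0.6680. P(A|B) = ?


P(A|B) = 0.0130/0.6680 = 0.0195

P(A|B) = 0.0195


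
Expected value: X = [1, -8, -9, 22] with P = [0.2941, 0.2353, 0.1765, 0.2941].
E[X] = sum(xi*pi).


E[X] = 1*0.2941 - 8*0.2353 - 9*0.1765 + 22*0.2941
= 0.2941 - 1.8824 - 1.5885 + 6.4702
= 3.2934

E[X] = 3.2934


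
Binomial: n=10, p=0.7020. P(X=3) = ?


C(10,3) = 120
p^3 = 0.345948
(1-p)^7 = 0.000209
P = 120 * 0.345948 * 0.000209 = 0.0087

P(X=3) = 0.0087


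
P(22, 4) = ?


P(22,4) = 22!/18!
= 1124000727777607680000/6402373705728000
= 175560

P(22,4) = 175560


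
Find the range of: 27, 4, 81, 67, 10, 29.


Max = 81, Min = 4
Range = 81 - 4 = 77

Range = 77


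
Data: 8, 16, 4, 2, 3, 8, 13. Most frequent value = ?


Frequencies: 2:1, 3:1, 4:1, 8:2, 13:1, 16:1
Max frequency = 2
Mode = 8

Mode = 8


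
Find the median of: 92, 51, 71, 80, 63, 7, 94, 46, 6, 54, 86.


Sorted: 6, 7, 46, 51, 54, 63, 71, 80, 86, 92, 94
n = 11 (odd)
Middle value = 63

Median = 63


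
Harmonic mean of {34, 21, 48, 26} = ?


Sum of reciprocals = 1/34 + 1/21 + 1/48 + 1/26 = 0.136326
HM = 4/0.136326 = 29.3415

HM = 29.3415


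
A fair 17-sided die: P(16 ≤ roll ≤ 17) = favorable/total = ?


Favorable outcomes (16 ≤ roll ≤ 17): 2
Total outcomes = 17
P = 2/17 = 0.1176

P = 0.1176


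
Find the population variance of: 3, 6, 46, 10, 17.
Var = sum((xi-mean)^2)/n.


Mean = 16.4000
Squared deviations: 179.5600, 108.1600, 876.1600, 40.9600, 0.3600
Sum = 1205.2000
Variance = 1205.2000/5 = 241.0400

Variance = 241.0400


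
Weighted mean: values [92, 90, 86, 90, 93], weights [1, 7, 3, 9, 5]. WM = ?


Numerator = 92*1 + 90*7 + 86*3 + 90*9 + 93*5 = 2255
Denominator = 1 + 7 + 3 + 9 + 5 = 25
WM = 2255/25 = 90.2000

WM = 90.2000


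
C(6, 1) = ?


C(6,1) = 6!/(1! × 5!)
= 720/(1 × 120)
= 6

C(6,1) = 6


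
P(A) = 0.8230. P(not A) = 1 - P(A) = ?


P(not A) = 1 - 0.8230 = 0.1770

P(not A) = 0.1770


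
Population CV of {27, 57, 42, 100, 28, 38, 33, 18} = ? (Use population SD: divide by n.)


Mean = 42.8750
SD = 24.1787
CV = (24.1787/42.8750)*100 = 56.3935%

CV = 56.3935%


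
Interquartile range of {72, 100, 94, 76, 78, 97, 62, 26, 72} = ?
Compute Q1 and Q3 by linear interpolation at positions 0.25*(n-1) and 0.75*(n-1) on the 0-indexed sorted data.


Sorted: 26, 62, 72, 72, 76, 78, 94, 97, 100
Q1 (25th %ile) = 72.0000
Q3 (75th %ile) = 94.0000
IQR = 94.0000 - 72.0000 = 22.0000

IQR = 22.0000


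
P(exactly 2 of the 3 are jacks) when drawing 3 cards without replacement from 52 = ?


Hypergeometric: P(X=2) = C(4,2)·C(48,1) / C(52,3)
= 6 × 48 / 22100
= 288/22100 = 0.0130

P = 0.0130


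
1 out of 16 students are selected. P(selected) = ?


P = 1/16 = 0.0625

P = 0.0625


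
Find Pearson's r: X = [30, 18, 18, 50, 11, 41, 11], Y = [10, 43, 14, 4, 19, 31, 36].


Mean X = 25.5714, Mean Y = 22.4286
SD X = 14.110352, SD Y = 13.404233
Cov = -87.530612
r = -87.530612/(14.110352*13.404233) = -0.4628

r = -0.4628


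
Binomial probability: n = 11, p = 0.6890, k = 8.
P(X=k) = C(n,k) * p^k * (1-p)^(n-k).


C(11,8) = 165
p^8 = 0.050787
(1-p)^3 = 0.030080
P = 165 * 0.050787 * 0.030080 = 0.2521

P(X=8) = 0.2521


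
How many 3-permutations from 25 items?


P(25,3) = 25!/22!
= 15511210043330985984000000/1124000727777607680000
= 13800

P(25,3) = 13800


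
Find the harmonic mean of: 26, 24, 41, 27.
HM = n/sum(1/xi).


Sum of reciprocals = 1/26 + 1/24 + 1/41 + 1/27 = 0.141555
HM = 4/0.141555 = 28.2575

HM = 28.2575


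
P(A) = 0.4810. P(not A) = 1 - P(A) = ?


P(not A) = 1 - 0.4810 = 0.5190

P(not A) = 0.5190


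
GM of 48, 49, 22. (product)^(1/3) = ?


Product = 48 × 49 × 22 = 51744
GM = 51744^(1/3) = 37.2638

GM = 37.2638


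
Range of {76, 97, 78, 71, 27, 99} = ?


Max = 99, Min = 27
Range = 99 - 27 = 72

Range = 72


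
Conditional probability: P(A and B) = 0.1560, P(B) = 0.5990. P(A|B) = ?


P(A|B) = 0.1560/0.5990 = 0.2604

P(A|B) = 0.2604


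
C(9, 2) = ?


C(9,2) = 9!/(2! × 7!)
= 362880/(2 × 5040)
= 36

C(9,2) = 36


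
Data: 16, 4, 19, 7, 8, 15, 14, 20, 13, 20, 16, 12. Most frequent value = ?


Frequencies: 4:1, 7:1, 8:1, 12:1, 13:1, 14:1, 15:1, 16:2, 19:1, 20:2
Max frequency = 2
Mode = 16, 20

Mode = 16, 20


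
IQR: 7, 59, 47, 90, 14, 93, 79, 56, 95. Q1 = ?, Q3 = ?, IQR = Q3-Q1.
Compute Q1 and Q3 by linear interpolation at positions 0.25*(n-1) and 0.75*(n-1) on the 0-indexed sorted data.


Sorted: 7, 14, 47, 56, 59, 79, 90, 93, 95
Q1 (25th %ile) = 47.0000
Q3 (75th %ile) = 90.0000
IQR = 90.0000 - 47.0000 = 43.0000

IQR = 43.0000


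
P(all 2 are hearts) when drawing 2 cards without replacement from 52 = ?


P(all hearts) = (13/52) × (12/51)
= 0.0588

P = 0.0588


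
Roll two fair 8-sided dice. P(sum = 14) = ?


Total outcomes = 8×8 = 64
Favorable (sum = 14): 3
P = 3/64 = 0.0469

P = 0.0469


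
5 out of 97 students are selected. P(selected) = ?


P = 5/97 = 0.0515

P = 0.0515


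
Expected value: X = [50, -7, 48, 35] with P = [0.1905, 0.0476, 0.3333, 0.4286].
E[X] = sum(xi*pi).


E[X] = 50*0.1905 - 7*0.0476 + 48*0.3333 + 35*0.4286
= 9.5250 - 0.3332 + 15.9984 + 15.0010
= 40.1912

E[X] = 40.1912


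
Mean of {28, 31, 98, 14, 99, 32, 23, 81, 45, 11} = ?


Sum = 28 + 31 + 98 + 14 + 99 + 32 + 23 + 81 + 45 + 11 = 462
n = 10
Mean = 462/10 = 46.2000

Mean = 46.2000


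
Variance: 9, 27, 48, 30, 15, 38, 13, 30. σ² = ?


Mean = 26.2500
Squared deviations: 297.5625, 0.5625, 473.0625, 14.0625, 126.5625, 138.0625, 175.5625, 14.0625
Sum = 1239.5000
Variance = 1239.5000/8 = 154.9375

Variance = 154.9375


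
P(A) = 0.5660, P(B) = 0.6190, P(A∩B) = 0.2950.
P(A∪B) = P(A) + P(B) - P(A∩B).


P(A∪B) = 0.5660 + 0.6190 - 0.2950
= 1.1850 - 0.2950
= 0.8900

P(A∪B) = 0.8900


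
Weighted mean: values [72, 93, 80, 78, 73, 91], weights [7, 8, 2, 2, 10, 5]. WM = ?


Numerator = 72*7 + 93*8 + 80*2 + 78*2 + 73*10 + 91*5 = 2749
Denominator = 7 + 8 + 2 + 2 + 10 + 5 = 34
WM = 2749/34 = 80.8529

WM = 80.8529


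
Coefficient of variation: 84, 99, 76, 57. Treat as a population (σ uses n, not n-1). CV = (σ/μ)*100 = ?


Mean = 79.0000
SD = 15.1493
CV = (15.1493/79.0000)*100 = 19.1763%

CV = 19.1763%


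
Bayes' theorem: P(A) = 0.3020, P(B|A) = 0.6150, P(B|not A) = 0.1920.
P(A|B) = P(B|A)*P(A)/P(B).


P(B) = P(B|A)*P(A) + P(B|A')*P(A')
= 0.6150*0.3020 + 0.1920*0.6980
= 0.185730 + 0.134016 = 0.319746
P(A|B) = 0.185730/0.319746 = 0.5809

P(A|B) = 0.5809


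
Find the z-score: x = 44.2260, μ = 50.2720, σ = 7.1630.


z = (44.2260 - 50.2720)/7.1630
= -6.0460/7.1630
= -0.8441

z = -0.8441


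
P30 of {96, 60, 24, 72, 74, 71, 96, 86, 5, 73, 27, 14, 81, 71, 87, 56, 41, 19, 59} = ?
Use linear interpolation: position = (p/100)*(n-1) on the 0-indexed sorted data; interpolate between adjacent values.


Sorted: 5, 14, 19, 24, 27, 41, 56, 59, 60, 71, 71, 72, 73, 74, 81, 86, 87, 96, 96
n = 19
Index = 30/100 * 18 = 5.4000
Lower = data[5] = 41, Upper = data[6] = 56
P30 = 41 + 0.4000*(15) = 47.0000

P30 = 47.0000


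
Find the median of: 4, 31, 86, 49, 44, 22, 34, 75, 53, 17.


Sorted: 4, 17, 22, 31, 34, 44, 49, 53, 75, 86
n = 10 (even)
Middle values: 34 and 44
Median = (34+44)/2 = 39.0000

Median = 39.0000


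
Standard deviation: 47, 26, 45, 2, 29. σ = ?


Mean = 29.8000
Variance = 262.9600
SD = sqrt(262.9600) = 16.2160

SD = 16.2160


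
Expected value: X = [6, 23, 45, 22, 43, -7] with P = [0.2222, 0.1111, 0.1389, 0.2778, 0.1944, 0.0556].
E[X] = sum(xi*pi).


E[X] = 6*0.2222 + 23*0.1111 + 45*0.1389 + 22*0.2778 + 43*0.1944 - 7*0.0556
= 1.3332 + 2.5553 + 6.2505 + 6.1116 + 8.3592 - 0.3892
= 24.2206

E[X] = 24.2206


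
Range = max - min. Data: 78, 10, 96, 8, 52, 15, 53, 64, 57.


Max = 96, Min = 8
Range = 96 - 8 = 88

Range = 88


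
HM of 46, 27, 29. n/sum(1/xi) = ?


Sum of reciprocals = 1/46 + 1/27 + 1/29 = 0.093259
HM = 3/0.093259 = 32.1685

HM = 32.1685


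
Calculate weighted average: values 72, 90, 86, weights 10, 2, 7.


Numerator = 72*10 + 90*2 + 86*7 = 1502
Denominator = 10 + 2 + 7 = 19
WM = 1502/19 = 79.0526

WM = 79.0526


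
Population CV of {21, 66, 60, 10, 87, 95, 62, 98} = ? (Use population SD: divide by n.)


Mean = 62.3750
SD = 30.4423
CV = (30.4423/62.3750)*100 = 48.8053%

CV = 48.8053%


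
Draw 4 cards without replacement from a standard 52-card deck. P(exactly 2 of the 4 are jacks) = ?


Hypergeometric: P(X=2) = C(4,2)·C(48,2) / C(52,4)
= 6 × 1128 / 270725
= 6768/270725 = 0.0250

P = 0.0250


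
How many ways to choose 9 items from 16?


C(16,9) = 16!/(9! × 7!)
= 20922789888000/(362880 × 5040)
= 11440

C(16,9) = 11440


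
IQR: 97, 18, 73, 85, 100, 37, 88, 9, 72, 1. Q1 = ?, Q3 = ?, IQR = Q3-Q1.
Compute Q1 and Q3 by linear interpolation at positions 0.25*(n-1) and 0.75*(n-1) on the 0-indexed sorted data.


Sorted: 1, 9, 18, 37, 72, 73, 85, 88, 97, 100
Q1 (25th %ile) = 22.7500
Q3 (75th %ile) = 87.2500
IQR = 87.2500 - 22.7500 = 64.5000

IQR = 64.5000


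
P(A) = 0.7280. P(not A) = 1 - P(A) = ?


P(not A) = 1 - 0.7280 = 0.2720

P(not A) = 0.2720


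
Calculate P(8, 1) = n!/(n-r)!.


P(8,1) = 8!/7!
= 40320/5040
= 8

P(8,1) = 8


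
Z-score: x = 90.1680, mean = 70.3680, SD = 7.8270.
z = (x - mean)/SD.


z = (90.1680 - 70.3680)/7.8270
= 19.8000/7.8270
= 2.5297

z = 2.5297


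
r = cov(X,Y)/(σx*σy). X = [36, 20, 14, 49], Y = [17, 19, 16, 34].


Mean X = 29.7500, Mean Y = 21.5000
SD X = 13.718145, SD Y = 7.297260
Cov = 80.875000
r = 80.875000/(13.718145*7.297260) = 0.8079

r = 0.8079


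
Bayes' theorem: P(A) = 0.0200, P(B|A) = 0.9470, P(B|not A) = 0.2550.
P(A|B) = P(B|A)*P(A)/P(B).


P(B) = P(B|A)*P(A) + P(B|A')*P(A')
= 0.9470*0.0200 + 0.2550*0.9800
= 0.018940 + 0.249900 = 0.268840
P(A|B) = 0.018940/0.268840 = 0.0705

P(A|B) = 0.0705


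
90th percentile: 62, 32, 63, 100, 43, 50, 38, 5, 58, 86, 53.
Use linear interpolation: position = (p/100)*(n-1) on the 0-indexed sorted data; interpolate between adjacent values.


Sorted: 5, 32, 38, 43, 50, 53, 58, 62, 63, 86, 100
n = 11
Index = 90/100 * 10 = 9.0000
Lower = data[9] = 86, Upper = data[10] = 100
P90 = 86 + 0*(14) = 86.0000

P90 = 86.0000


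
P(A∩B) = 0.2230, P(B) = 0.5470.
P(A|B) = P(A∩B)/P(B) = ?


P(A|B) = 0.2230/0.5470 = 0.4077

P(A|B) = 0.4077


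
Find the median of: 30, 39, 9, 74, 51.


Sorted: 9, 30, 39, 51, 74
n = 5 (odd)
Middle value = 39

Median = 39


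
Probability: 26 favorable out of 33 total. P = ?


P = 26/33 = 0.7879

P = 0.7879


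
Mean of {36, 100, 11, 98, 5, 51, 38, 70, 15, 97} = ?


Sum = 36 + 100 + 11 + 98 + 5 + 51 + 38 + 70 + 15 + 97 = 521
n = 10
Mean = 521/10 = 52.1000

Mean = 52.1000


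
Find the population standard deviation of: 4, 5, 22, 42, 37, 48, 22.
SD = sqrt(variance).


Mean = 25.7143
Variance = 259.6327
SD = sqrt(259.6327) = 16.1131

SD = 16.1131


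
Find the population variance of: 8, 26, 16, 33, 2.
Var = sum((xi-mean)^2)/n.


Mean = 17.0000
Squared deviations: 81.0000, 81.0000, 1.0000, 256.0000, 225.0000
Sum = 644.0000
Variance = 644.0000/5 = 128.8000

Variance = 128.8000


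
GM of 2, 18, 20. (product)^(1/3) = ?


Product = 2 × 18 × 20 = 720
GM = 720^(1/3) = 8.9628

GM = 8.9628


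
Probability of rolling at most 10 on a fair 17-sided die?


Favorable outcomes (roll ≤ 10): 10
Total outcomes = 17
P = 10/17 = 0.5882

P = 0.5882


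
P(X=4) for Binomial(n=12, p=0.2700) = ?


C(12,4) = 495
p^4 = 0.005314
(1-p)^8 = 0.080646
P = 495 * 0.005314 * 0.080646 = 0.2122

P(X=4) = 0.2122


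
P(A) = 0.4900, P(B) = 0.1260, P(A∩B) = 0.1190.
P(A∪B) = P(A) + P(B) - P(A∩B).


P(A∪B) = 0.4900 + 0.1260 - 0.1190
= 0.6160 - 0.1190
= 0.4970

P(A∪B) = 0.4970
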